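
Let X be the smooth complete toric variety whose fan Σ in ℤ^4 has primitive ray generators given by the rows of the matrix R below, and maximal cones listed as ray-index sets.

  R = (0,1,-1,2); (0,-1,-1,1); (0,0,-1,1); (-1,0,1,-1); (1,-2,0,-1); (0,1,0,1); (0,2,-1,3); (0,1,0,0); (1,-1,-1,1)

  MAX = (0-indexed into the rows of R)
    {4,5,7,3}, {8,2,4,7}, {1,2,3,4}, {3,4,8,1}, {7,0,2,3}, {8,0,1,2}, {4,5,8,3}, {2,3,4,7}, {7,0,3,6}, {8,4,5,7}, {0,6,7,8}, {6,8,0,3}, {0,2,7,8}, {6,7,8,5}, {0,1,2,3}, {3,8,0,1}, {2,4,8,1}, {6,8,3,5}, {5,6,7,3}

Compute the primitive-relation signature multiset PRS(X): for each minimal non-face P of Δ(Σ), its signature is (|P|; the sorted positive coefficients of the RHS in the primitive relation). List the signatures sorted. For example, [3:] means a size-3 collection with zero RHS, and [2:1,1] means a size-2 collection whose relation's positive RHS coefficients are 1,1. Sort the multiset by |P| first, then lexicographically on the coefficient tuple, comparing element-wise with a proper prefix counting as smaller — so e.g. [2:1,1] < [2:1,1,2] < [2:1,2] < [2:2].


Minimal non-faces — 10 found among 9 rays, 19 max cones:

  • {0,4}:  v_{0} + v_{4} = v_{8}  ⇒ sig = [2:1]
  • {0,5}:  v_{0} + v_{5} = v_{6}  ⇒ sig = [2:1]
  • {1,7}:  v_{1} + v_{7} = v_{2}  ⇒ sig = [2:1]
  • {2,5}:  v_{2} + v_{5} = v_{0}  ⇒ sig = [2:1]
  • {4,6}:  v_{4} + v_{6} = v_{5} + v_{8}  ⇒ sig = [2:1,1]
  • {1,5}:  v_{1} + v_{5} = v_{0} + v_{3} + v_{8}  ⇒ sig = [2:1,1,1]
  • {1,6}:  v_{1} + v_{6} = 2·v_{0} + v_{3} + v_{8}  ⇒ sig = [2:1,1,2]
  • {2,6}:  v_{2} + v_{6} = 2·v_{0}  ⇒ sig = [2:2]
  • {3,7,8}:  v_{3} + v_{7} + v_{8} = 0  ⇒ sig = [3:]
  • {2,3,8}:  v_{2} + v_{3} + v_{8} = v_{1}  ⇒ sig = [3:1]

so the primitive-relation signature multiset is
    |P|=2: 8 collections, coeffs (1), (1), (1), (1), (1,1), (1,1,1), (1,1,2), (2)
    |P|=3: 2 collections, coeffs (), (1)


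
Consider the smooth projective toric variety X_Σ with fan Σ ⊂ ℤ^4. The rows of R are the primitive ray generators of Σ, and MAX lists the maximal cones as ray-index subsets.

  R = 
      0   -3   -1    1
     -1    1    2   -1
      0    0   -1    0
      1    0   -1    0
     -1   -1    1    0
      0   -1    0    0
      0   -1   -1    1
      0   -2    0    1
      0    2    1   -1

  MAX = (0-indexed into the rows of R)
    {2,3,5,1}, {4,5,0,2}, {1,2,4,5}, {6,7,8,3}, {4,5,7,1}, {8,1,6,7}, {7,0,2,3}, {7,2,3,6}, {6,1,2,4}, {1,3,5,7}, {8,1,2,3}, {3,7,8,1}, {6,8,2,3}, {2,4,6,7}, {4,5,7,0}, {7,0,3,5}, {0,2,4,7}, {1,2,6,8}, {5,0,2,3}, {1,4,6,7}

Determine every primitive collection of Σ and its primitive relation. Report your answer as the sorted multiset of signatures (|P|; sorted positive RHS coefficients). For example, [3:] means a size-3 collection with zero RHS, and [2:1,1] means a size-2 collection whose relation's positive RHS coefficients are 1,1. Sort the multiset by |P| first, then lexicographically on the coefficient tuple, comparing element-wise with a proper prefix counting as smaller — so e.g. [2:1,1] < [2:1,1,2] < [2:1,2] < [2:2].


11 minimal non-faces of Δ(Σ) (on 9 rays):

  P = {0,8}:  v_{0} + v_{8} = v_{5} — sig = [2:1]
  P = {3,4}:  v_{3} + v_{4} = v_{5} — sig = [2:1]
  P = {4,8}:  v_{4} + v_{8} = v_{1} — sig = [2:1]
  P = {0,1}:  v_{0} + v_{1} = v_{4} + v_{5} — sig = [2:1,1]
  P = {5,6}:  v_{5} + v_{6} = v_{2} + v_{7} — sig = [2:1,1]
  P = {5,8}:  v_{5} + v_{8} = v_{1} + v_{3} — sig = [2:1,1]
  P = {0,6}:  v_{0} + v_{6} = 2·v_{2} + 2·v_{7} — sig = [2:2,2]
  P = {1,3,6}:  v_{1} + v_{3} + v_{6} = 0 — sig = [3:]
  P = {2,7,8}:  v_{2} + v_{7} + v_{8} = 0 — sig = [3:]
  P = {1,2,7}:  v_{1} + v_{2} + v_{7} = v_{4} — sig = [3:1]
  P = {2,5,7}:  v_{2} + v_{5} + v_{7} = v_{0} — sig = [3:1]

Signatures (|P|; sorted positive RHS coefficients), sorted:
{ [2:1] ×3,  [2:1,1] ×3,  [2:2,2],  [3:] ×2,  [3:1] ×2 }


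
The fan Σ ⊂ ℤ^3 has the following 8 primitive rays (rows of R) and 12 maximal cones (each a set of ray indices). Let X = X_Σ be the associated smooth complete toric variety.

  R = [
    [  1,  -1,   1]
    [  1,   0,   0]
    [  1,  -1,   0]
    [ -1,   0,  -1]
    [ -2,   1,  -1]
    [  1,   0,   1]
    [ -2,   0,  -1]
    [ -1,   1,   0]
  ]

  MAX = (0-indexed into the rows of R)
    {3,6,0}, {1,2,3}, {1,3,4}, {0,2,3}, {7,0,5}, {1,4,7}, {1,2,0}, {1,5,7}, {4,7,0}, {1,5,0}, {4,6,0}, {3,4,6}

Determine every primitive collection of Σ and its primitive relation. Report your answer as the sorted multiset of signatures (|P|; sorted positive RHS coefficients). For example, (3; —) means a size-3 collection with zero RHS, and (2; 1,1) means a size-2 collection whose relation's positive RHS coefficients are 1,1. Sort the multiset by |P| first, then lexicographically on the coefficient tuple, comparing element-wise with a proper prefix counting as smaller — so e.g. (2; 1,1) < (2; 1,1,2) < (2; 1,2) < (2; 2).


Δ(Σ) — 8 vertices, 14 min non-faces:

  P = {2,7}:  v_{2} + v_{7} = 0  so sig = (2; —)
  P = {3,5}:  v_{3} + v_{5} = 0  so sig = (2; —)
  P = {1,6}:  v_{1} + v_{6} = v_{3}  so sig = (2; 1)
  P = {2,4}:  v_{2} + v_{4} = v_{3}  so sig = (2; 1)
  P = {3,7}:  v_{3} + v_{7} = v_{4}  so sig = (2; 1)
  P = {4,5}:  v_{4} + v_{5} = v_{7}  so sig = (2; 1)
  P = {2,5}:  v_{2} + v_{5} = v_{0} + v_{1}  so sig = (2; 1,1)
  P = {5,6}:  v_{5} + v_{6} = v_{0} + v_{4}  so sig = (2; 1,1)
  P = {2,6}:  v_{2} + v_{6} = v_{0} + 2·v_{3}  so sig = (2; 1,2)
  P = {6,7}:  v_{6} + v_{7} = v_{0} + 2·v_{4}  so sig = (2; 1,2)
  P = {0,1,4}:  v_{0} + v_{1} + v_{4} = 0  so sig = (3; —)
  P = {0,1,3}:  v_{0} + v_{1} + v_{3} = v_{2}  so sig = (3; 1)
  P = {0,1,7}:  v_{0} + v_{1} + v_{7} = v_{5}  so sig = (3; 1)
  P = {0,3,4}:  v_{0} + v_{3} + v_{4} = v_{6}  so sig = (3; 1)

so the primitive-relation signature multiset is
{ (2; —) ×2,  (2; 1) ×4,  (2; 1,1) ×2,  (2; 1,2) ×2,  (3; —),  (3; 1) ×3 }


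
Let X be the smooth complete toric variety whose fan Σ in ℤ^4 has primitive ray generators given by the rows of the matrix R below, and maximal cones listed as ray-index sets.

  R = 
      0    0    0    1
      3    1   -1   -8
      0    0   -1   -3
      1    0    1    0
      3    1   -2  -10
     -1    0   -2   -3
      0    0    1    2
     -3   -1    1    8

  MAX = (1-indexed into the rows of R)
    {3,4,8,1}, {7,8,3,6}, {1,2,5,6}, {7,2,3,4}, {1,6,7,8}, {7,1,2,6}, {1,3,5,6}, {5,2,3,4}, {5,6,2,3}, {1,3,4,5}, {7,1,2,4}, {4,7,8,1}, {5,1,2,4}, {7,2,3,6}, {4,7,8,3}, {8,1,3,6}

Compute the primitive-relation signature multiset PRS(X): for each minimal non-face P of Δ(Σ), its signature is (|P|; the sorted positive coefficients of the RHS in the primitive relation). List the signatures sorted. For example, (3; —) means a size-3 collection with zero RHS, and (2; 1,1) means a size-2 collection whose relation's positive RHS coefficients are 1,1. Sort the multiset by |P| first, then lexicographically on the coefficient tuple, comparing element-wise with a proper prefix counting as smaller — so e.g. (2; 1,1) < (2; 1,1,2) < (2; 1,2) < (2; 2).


Σ has 6 primitive collections:

  P={2,8}:  v_{2} + v_{8} = 0  ⇒ sig = (2; —)
  P={4,6}:  v_{4} + v_{6} = v_{3}  ⇒ sig = (2; 1)
  P={5,7}:  v_{5} + v_{7} = v_{2}  ⇒ sig = (2; 1)
  P={5,8}:  v_{5} + v_{8} = v_{1} + v_{3}  ⇒ sig = (2; 1,1)
  P={1,3,7}:  v_{1} + v_{3} + v_{7} = 0  ⇒ sig = (3; —)
  P={1,2,3}:  v_{1} + v_{2} + v_{3} = v_{5}  ⇒ sig = (3; 1)

Hence PRS(X_Σ) =
    |P|=2: 4 collections, coeffs (), (1), (1), (1,1)
    |P|=3: 2 collections, coeffs (), (1)


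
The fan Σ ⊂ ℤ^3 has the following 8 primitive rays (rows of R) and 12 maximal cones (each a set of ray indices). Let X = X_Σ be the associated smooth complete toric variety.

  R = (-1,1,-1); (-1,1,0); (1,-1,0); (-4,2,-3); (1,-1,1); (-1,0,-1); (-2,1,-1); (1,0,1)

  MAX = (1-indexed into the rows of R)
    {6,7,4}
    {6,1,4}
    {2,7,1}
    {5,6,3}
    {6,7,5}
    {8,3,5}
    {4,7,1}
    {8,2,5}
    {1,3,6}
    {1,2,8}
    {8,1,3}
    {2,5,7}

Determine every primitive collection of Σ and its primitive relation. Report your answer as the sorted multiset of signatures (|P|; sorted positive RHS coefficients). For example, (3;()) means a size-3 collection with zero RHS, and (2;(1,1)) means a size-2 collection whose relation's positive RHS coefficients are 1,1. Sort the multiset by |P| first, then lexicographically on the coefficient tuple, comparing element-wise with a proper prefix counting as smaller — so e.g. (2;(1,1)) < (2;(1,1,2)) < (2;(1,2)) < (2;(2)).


Δ(Σ) — 8 vertices, 11 min non-faces:

  {1,5}:  v_{1} + v_{5} = 0 ; sig = (2;())
  {2,3}:  v_{2} + v_{3} = 0 ; sig = (2;())
  {6,8}:  v_{6} + v_{8} = 0 ; sig = (2;())
  {2,6}:  v_{2} + v_{6} = v_{7} ; sig = (2;(1))
  {3,7}:  v_{3} + v_{7} = v_{6} ; sig = (2;(1))
  {7,8}:  v_{7} + v_{8} = v_{2} ; sig = (2;(1))
  {4,5}:  v_{4} + v_{5} = v_{6} + v_{7} ; sig = (2;(1,1))
  {4,8}:  v_{4} + v_{8} = v_{1} + v_{7} ; sig = (2;(1,1))
  {2,4}:  v_{2} + v_{4} = v_{1} + 2·v_{7} ; sig = (2;(1,2))
  {3,4}:  v_{3} + v_{4} = v_{1} + 2·v_{6} ; sig = (2;(1,2))
  {1,6,7}:  v_{1} + v_{6} + v_{7} = v_{4} ; sig = (3;(1))

Signatures (|P|; sorted positive RHS coefficients), sorted:
[(2;()), (2;()), (2;()), (2;(1)), (2;(1)), (2;(1)), (2;(1,1)), (2;(1,1)), (2;(1,2)), (2;(1,2)), (3;(1))]


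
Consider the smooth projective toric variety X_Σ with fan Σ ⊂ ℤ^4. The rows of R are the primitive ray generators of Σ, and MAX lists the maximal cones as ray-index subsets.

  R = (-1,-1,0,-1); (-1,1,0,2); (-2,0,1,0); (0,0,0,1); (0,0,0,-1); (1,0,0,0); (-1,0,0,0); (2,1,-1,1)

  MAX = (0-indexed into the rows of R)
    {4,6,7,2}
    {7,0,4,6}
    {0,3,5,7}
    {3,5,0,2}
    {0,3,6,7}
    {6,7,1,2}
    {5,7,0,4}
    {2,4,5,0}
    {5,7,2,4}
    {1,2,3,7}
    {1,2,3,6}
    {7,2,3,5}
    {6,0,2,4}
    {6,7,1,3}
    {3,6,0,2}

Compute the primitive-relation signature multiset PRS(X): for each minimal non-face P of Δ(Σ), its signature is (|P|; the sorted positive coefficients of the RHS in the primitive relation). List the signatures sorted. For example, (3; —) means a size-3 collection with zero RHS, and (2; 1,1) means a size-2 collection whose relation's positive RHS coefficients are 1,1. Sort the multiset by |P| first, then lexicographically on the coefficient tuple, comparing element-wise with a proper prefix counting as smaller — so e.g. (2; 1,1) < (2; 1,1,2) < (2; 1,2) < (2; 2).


7 collections generate NE(X_Σ); each relation:

  {3,4}:  v_{3} + v_{4} = 0  ⇒ sig = (2; —)
  {5,6}:  v_{5} + v_{6} = 0  ⇒ sig = (2; —)
  {1,4}:  v_{1} + v_{4} = v_{2} + v_{6} + v_{7}  ⇒ sig = (2; 1,1,1)
  {1,5}:  v_{1} + v_{5} = v_{2} + v_{3} + v_{7}  ⇒ sig = (2; 1,1,1)
  {0,1}:  v_{0} + v_{1} = v_{3} + 2·v_{6}  ⇒ sig = (2; 1,2)
  {0,2,7}:  v_{0} + v_{2} + v_{7} = v_{6}  ⇒ sig = (3; 1)
  {2,3,6,7}:  v_{2} + v_{3} + v_{6} + v_{7} = v_{1}  ⇒ sig = (4; 1)

Signatures (|P|; sorted positive RHS coefficients), sorted:
    (2; —)
    (2; —)
    (2; 1,1,1)
    (2; 1,1,1)
    (2; 1,2)
    (3; 1)
    (4; 1)


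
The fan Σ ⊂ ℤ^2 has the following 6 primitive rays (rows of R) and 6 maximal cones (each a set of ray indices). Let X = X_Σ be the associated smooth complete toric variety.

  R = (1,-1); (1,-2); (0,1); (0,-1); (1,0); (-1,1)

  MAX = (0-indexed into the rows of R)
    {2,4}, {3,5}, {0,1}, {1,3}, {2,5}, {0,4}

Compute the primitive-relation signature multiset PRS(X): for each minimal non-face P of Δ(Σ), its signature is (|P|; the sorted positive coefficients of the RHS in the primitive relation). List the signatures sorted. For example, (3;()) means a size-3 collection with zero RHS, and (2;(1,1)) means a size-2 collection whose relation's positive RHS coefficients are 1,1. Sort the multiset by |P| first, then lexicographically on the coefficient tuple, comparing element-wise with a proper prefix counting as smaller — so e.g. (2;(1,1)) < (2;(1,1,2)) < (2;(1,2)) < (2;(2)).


Minimal non-faces — 9 found among 6 rays, 6 max cones:

  P = {0,5}:  v_{0} + v_{5} = 0 ; sig = (2;())
  P = {2,3}:  v_{2} + v_{3} = 0 ; sig = (2;())
  P = {0,2}:  v_{0} + v_{2} = v_{4} ; sig = (2;(1))
  P = {0,3}:  v_{0} + v_{3} = v_{1} ; sig = (2;(1))
  P = {1,2}:  v_{1} + v_{2} = v_{0} ; sig = (2;(1))
  P = {1,5}:  v_{1} + v_{5} = v_{3} ; sig = (2;(1))
  P = {3,4}:  v_{3} + v_{4} = v_{0} ; sig = (2;(1))
  P = {4,5}:  v_{4} + v_{5} = v_{2} ; sig = (2;(1))
  P = {1,4}:  v_{1} + v_{4} = 2·v_{0} ; sig = (2;(2))

Sorted signature multiset PRS(X):
[(2;()), (2;()), (2;(1)), (2;(1)), (2;(1)), (2;(1)), (2;(1)), (2;(1)), (2;(2))]


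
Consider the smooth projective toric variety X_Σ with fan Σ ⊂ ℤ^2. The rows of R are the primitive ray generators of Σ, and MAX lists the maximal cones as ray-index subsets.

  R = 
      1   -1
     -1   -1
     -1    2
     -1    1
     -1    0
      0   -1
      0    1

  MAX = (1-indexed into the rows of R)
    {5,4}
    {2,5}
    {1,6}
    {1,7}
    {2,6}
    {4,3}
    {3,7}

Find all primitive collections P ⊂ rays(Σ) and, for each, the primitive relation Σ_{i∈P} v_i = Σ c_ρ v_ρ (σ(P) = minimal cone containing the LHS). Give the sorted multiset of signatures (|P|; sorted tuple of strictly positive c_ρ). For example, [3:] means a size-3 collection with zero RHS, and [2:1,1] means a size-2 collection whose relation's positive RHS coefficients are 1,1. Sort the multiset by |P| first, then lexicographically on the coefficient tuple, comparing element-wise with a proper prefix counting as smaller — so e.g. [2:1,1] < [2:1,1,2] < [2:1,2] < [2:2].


Σ has 14 primitive collections:

  P = {1,4}:  v_{1} + v_{4} = 0  ⟹  sig = [2:]
  P = {6,7}:  v_{6} + v_{7} = 0  ⟹  sig = [2:]
  P = {1,3}:  v_{1} + v_{3} = v_{7}  ⟹  sig = [2:1]
  P = {1,5}:  v_{1} + v_{5} = v_{6}  ⟹  sig = [2:1]
  P = {2,7}:  v_{2} + v_{7} = v_{5}  ⟹  sig = [2:1]
  P = {3,6}:  v_{3} + v_{6} = v_{4}  ⟹  sig = [2:1]
  P = {4,6}:  v_{4} + v_{6} = v_{5}  ⟹  sig = [2:1]
  P = {4,7}:  v_{4} + v_{7} = v_{3}  ⟹  sig = [2:1]
  P = {5,6}:  v_{5} + v_{6} = v_{2}  ⟹  sig = [2:1]
  P = {5,7}:  v_{5} + v_{7} = v_{4}  ⟹  sig = [2:1]
  P = {2,3}:  v_{2} + v_{3} = v_{4} + v_{5}  ⟹  sig = [2:1,1]
  P = {1,2}:  v_{1} + v_{2} = 2·v_{6}  ⟹  sig = [2:2]
  P = {2,4}:  v_{2} + v_{4} = 2·v_{5}  ⟹  sig = [2:2]
  P = {3,5}:  v_{3} + v_{5} = 2·v_{4}  ⟹  sig = [2:2]

so the primitive-relation signature multiset is
{ [2:] ×2,  [2:1] ×8,  [2:1,1],  [2:2] ×3 }


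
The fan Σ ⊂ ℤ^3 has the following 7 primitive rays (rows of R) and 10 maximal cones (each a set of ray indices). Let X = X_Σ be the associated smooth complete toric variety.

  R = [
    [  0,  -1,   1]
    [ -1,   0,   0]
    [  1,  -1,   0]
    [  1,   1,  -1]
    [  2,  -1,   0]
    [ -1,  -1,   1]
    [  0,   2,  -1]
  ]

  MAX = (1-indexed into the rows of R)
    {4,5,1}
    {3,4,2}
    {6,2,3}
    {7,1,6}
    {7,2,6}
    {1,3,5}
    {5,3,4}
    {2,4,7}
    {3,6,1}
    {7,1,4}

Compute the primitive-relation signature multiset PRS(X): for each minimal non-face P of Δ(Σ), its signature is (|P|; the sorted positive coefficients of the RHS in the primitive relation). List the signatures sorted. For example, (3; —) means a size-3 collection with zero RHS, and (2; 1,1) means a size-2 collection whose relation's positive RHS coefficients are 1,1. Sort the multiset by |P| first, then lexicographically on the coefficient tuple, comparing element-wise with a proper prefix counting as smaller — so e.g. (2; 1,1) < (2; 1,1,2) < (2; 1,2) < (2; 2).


Δ(Σ) — 7 vertices, 7 min non-faces:

  • {4,6}:  v_{4} + v_{6} = 0  →  sig = (2; —)
  • {1,2}:  v_{1} + v_{2} = v_{6}  →  sig = (2; 1)
  • {2,5}:  v_{2} + v_{5} = v_{3}  →  sig = (2; 1)
  • {3,7}:  v_{3} + v_{7} = v_{4}  →  sig = (2; 1)
  • {5,6}:  v_{5} + v_{6} = v_{1} + v_{3}  →  sig = (2; 1,1)
  • {5,7}:  v_{5} + v_{7} = v_{1} + 2·v_{4}  →  sig = (2; 1,2)
  • {1,3,4}:  v_{1} + v_{3} + v_{4} = v_{5}  →  sig = (3; 1)

Signatures (|P|; sorted positive RHS coefficients), sorted:
    |P|=2: 6 collections, coeffs (), (1), (1), (1), (1,1), (1,2)
    |P|=3: 1 collection, coeffs (1)


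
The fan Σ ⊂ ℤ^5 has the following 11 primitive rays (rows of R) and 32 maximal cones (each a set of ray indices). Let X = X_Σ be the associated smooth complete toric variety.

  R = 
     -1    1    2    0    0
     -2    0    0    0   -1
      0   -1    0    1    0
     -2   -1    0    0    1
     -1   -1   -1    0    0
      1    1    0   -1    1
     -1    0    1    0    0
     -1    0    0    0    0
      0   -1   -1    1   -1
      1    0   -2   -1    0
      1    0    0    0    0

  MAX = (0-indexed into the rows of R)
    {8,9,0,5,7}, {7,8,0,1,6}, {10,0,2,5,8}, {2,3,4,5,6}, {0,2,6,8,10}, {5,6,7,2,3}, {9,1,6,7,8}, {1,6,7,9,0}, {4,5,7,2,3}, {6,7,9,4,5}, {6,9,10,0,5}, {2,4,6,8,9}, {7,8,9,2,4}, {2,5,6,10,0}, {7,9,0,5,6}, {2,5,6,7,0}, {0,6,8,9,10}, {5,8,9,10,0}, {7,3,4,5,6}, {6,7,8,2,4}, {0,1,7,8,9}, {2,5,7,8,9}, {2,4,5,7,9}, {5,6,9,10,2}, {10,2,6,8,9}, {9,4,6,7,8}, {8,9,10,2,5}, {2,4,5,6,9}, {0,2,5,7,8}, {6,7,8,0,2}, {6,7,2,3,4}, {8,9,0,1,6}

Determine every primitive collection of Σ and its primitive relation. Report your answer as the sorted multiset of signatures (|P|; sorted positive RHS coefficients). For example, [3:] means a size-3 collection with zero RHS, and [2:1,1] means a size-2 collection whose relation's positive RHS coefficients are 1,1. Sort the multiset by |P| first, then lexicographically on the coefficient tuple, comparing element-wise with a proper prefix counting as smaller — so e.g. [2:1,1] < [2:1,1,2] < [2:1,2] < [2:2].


Minimal non-faces — 18 found among 11 rays, 32 max cones:

  {7,10}:  v_{7} + v_{10} = 0  so sig = [2:]
  {0,4}:  v_{0} + v_{4} = v_{6} + v_{7}  so sig = [2:1,1]
  {1,2}:  v_{1} + v_{2} = v_{6} + v_{7} + v_{8}  so sig = [2:1,1,1]
  {1,5}:  v_{1} + v_{5} = v_{0} + v_{7} + v_{9}  so sig = [2:1,1,1]
  {3,8}:  v_{3} + v_{8} = v_{2} + v_{4} + v_{7}  so sig = [2:1,1,1]
  {4,10}:  v_{4} + v_{10} = v_{2} + v_{6} + v_{9}  so sig = [2:1,1,1]
  {1,10}:  v_{1} + v_{10} = v_{0} + v_{6} + v_{8} + v_{9}  so sig = [2:1,1,1,1]
  {3,10}:  v_{3} + v_{10} = v_{2} + v_{4} + v_{5} + v_{6}  so sig = [2:1,1,1,1]
  {1,3}:  v_{1} + v_{3} = v_{4} + v_{6} + 2·v_{7}  so sig = [2:1,1,2]
  {0,3}:  v_{0} + v_{3} = v_{2} + v_{5} + 2·v_{6} + 2·v_{7}  so sig = [2:1,1,2,2]
  {1,4}:  v_{1} + v_{4} = 2·v_{6} + 2·v_{7} + v_{8} + v_{9}  so sig = [2:1,1,2,2]
  {3,9}:  v_{3} + v_{9} = 2·v_{4} + v_{5}  so sig = [2:1,2]
  {0,2,9}:  v_{0} + v_{2} + v_{9} = 0  so sig = [3:]
  {5,6,8}:  v_{5} + v_{6} + v_{8} = 0  so sig = [3:]
  {4,5,8}:  v_{4} + v_{5} + v_{8} = v_{2} + v_{7} + v_{9}  so sig = [3:1,1,1]
  {2,6,7,9}:  v_{2} + v_{6} + v_{7} + v_{9} = v_{4}  so sig = [4:1]
  {0,6,7,8,9}:  v_{0} + v_{6} + v_{7} + v_{8} + v_{9} = v_{1}  so sig = [5:1]
  {2,4,5,6,7}:  v_{2} + v_{4} + v_{5} + v_{6} + v_{7} = v_{3}  so sig = [5:1]

so the primitive-relation signature multiset is
[[2:], [2:1,1], [2:1,1,1], [2:1,1,1], [2:1,1,1], [2:1,1,1], [2:1,1,1,1], [2:1,1,1,1], [2:1,1,2], [2:1,1,2,2], [2:1,1,2,2], [2:1,2], [3:], [3:], [3:1,1,1], [4:1], [5:1], [5:1]]


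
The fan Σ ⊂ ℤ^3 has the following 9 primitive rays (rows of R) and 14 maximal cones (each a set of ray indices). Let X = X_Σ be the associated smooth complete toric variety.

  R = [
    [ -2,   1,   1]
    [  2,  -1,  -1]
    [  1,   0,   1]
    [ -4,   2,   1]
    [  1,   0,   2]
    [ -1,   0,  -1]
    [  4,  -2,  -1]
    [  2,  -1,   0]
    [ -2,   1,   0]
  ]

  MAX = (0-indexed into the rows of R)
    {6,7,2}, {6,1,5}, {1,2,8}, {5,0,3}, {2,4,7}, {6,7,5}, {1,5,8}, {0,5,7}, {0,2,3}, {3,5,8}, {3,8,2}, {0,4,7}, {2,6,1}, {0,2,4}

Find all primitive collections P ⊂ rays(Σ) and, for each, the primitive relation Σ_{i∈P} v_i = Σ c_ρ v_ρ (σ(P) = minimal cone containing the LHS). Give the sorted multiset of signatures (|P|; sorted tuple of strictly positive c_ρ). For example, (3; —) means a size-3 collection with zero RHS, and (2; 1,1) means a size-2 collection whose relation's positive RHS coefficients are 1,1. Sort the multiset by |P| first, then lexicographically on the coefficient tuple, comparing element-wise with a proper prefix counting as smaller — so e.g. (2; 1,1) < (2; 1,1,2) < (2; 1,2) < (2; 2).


16 minimal non-faces of Δ(Σ) (on 9 rays):

  {0,1}:  v_{0} + v_{1} = 0  ⟹  sig = (2; —)
  {2,5}:  v_{2} + v_{5} = 0  ⟹  sig = (2; —)
  {3,6}:  v_{3} + v_{6} = 0  ⟹  sig = (2; —)
  {7,8}:  v_{7} + v_{8} = 0  ⟹  sig = (2; —)
  {0,6}:  v_{0} + v_{6} = v_{7}  ⟹  sig = (2; 1)
  {0,8}:  v_{0} + v_{8} = v_{3}  ⟹  sig = (2; 1)
  {1,3}:  v_{1} + v_{3} = v_{8}  ⟹  sig = (2; 1)
  {1,7}:  v_{1} + v_{7} = v_{6}  ⟹  sig = (2; 1)
  {3,7}:  v_{3} + v_{7} = v_{0}  ⟹  sig = (2; 1)
  {6,8}:  v_{6} + v_{8} = v_{1}  ⟹  sig = (2; 1)
  {1,4}:  v_{1} + v_{4} = v_{2} + v_{7}  ⟹  sig = (2; 1,1)
  {4,5}:  v_{4} + v_{5} = v_{0} + v_{7}  ⟹  sig = (2; 1,1)
  {4,8}:  v_{4} + v_{8} = v_{0} + v_{2}  ⟹  sig = (2; 1,1)
  {3,4}:  v_{3} + v_{4} = 2·v_{0} + v_{2}  ⟹  sig = (2; 1,2)
  {4,6}:  v_{4} + v_{6} = v_{2} + 2·v_{7}  ⟹  sig = (2; 1,2)
  {0,2,7}:  v_{0} + v_{2} + v_{7} = v_{4}  ⟹  sig = (3; 1)

so the primitive-relation signature multiset is
{ (2; —) ×4,  (2; 1) ×6,  (2; 1,1) ×3,  (2; 1,2) ×2,  (3; 1) }


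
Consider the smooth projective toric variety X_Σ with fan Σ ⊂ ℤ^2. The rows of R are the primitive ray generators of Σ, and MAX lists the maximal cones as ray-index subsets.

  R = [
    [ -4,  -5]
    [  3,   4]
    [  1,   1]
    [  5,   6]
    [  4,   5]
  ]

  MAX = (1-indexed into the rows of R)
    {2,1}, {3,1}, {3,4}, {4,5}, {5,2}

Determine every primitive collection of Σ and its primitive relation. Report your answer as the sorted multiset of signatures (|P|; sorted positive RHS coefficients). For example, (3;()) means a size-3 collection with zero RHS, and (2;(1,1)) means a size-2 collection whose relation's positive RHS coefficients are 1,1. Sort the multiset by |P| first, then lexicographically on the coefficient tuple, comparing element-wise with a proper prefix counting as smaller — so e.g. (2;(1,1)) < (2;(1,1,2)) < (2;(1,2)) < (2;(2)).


Σ has 5 primitive collections:

  P = {1,5}:  v_{1} + v_{5} = 0  →  sig = (2;())
  P = {1,4}:  v_{1} + v_{4} = v_{3}  →  sig = (2;(1))
  P = {2,3}:  v_{2} + v_{3} = v_{5}  →  sig = (2;(1))
  P = {3,5}:  v_{3} + v_{5} = v_{4}  →  sig = (2;(1))
  P = {2,4}:  v_{2} + v_{4} = 2·v_{5}  →  sig = (2;(2))

Sorted signature multiset PRS(X):
[(2;()), (2;(1)), (2;(1)), (2;(1)), (2;(2))]


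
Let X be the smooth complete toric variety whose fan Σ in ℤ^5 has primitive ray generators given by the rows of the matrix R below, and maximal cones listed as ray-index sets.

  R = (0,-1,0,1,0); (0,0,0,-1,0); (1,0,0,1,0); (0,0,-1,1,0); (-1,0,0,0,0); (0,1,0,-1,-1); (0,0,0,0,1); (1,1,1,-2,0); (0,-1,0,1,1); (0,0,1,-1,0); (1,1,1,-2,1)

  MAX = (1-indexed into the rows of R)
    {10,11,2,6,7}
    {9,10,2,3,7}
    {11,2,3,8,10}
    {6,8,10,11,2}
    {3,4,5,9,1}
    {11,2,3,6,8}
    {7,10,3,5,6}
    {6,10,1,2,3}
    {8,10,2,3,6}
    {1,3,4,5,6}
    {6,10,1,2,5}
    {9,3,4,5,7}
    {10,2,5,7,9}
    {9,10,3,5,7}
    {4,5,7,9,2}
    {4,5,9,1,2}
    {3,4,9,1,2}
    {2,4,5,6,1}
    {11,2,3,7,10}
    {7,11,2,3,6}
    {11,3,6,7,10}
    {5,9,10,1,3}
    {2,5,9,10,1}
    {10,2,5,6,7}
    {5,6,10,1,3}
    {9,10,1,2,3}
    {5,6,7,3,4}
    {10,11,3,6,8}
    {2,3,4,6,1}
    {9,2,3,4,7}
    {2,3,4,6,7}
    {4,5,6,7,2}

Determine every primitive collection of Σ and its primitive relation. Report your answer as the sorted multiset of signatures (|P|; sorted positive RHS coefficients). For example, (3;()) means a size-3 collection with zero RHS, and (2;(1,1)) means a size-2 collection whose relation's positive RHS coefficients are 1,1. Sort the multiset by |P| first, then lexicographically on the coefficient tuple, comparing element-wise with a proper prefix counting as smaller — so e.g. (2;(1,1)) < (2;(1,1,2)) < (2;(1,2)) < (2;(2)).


|primitive collections| = 15. Relations:

  P={4,10}:  v_{4} + v_{10} = 0  →  sig = (2;())
  P={6,9}:  v_{6} + v_{9} = 0  →  sig = (2;())
  P={1,7}:  v_{1} + v_{7} = v_{9}  →  sig = (2;(1))
  P={7,8}:  v_{7} + v_{8} = v_{11}  →  sig = (2;(1))
  P={1,8}:  v_{1} + v_{8} = v_{2} + v_{3} + v_{10}  →  sig = (2;(1,1,1))
  P={5,8}:  v_{5} + v_{8} = v_{6} + v_{7} + v_{10}  →  sig = (2;(1,1,1))
  P={1,11}:  v_{1} + v_{11} = v_{2} + v_{3} + v_{7} + v_{10}  →  sig = (2;(1,1,1,1))
  P={4,8}:  v_{4} + v_{8} = v_{2} + v_{3} + v_{6} + v_{7}  →  sig = (2;(1,1,1,1))
  P={8,9}:  v_{8} + v_{9} = v_{2} + v_{3} + v_{7} + v_{10}  →  sig = (2;(1,1,1,1))
  P={4,11}:  v_{4} + v_{11} = v_{2} + v_{3} + v_{6} + 2·v_{7}  →  sig = (2;(1,1,1,2))
  P={9,11}:  v_{9} + v_{11} = v_{2} + v_{3} + 2·v_{7} + v_{10}  →  sig = (2;(1,1,1,2))
  P={5,11}:  v_{5} + v_{11} = v_{6} + 2·v_{7} + v_{10}  →  sig = (2;(1,1,2))
  P={2,3,5}:  v_{2} + v_{3} + v_{5} = 0  →  sig = (3;())
  P={2,3,6,7,10}:  v_{2} + v_{3} + v_{6} + v_{7} + v_{10} = v_{8}  →  sig = (5;(1))
  P={2,3,6,10,11}:  v_{2} + v_{3} + v_{6} + v_{10} + v_{11} = 2·v_{8}  →  sig = (5;(2))

so the primitive-relation signature multiset is
{ (2;()) ×2,  (2;(1)) ×2,  (2;(1,1,1)) ×2,  (2;(1,1,1,1)) ×3,  (2;(1,1,1,2)) ×2,  (2;(1,1,2)),  (3;()),  (5;(1)),  (5;(2)) }


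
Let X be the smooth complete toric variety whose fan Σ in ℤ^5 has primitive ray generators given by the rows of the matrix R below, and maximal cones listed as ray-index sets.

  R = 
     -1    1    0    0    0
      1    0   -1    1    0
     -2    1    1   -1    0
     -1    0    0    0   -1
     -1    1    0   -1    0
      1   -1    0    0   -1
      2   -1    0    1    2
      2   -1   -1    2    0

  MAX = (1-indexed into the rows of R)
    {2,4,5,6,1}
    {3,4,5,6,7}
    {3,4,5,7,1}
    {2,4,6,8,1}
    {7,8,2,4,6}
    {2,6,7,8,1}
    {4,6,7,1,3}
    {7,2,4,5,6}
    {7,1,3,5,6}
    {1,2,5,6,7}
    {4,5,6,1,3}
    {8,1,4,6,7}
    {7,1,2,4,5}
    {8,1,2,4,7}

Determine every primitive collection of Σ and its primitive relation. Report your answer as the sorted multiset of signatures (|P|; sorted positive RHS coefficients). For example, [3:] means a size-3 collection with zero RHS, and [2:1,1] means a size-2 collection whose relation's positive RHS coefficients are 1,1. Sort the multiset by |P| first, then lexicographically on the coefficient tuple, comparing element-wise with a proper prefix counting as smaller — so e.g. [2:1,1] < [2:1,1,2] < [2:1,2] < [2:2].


Minimal non-faces — 5 found among 8 rays, 14 max cones:

  P = {2,3}:  v_{2} + v_{3} = v_{1} ; sig = [2:1]
  P = {5,8}:  v_{5} + v_{8} = v_{2} ; sig = [2:1]
  P = {3,8}:  v_{3} + v_{8} = 2·v_{1} + v_{4} + v_{6} + v_{7} ; sig = [2:1,1,1,2]
  P = {1,4,5,6,7}:  v_{1} + v_{4} + v_{5} + v_{6} + v_{7} = 0 ; sig = [5:]
  P = {1,2,4,6,7}:  v_{1} + v_{2} + v_{4} + v_{6} + v_{7} = v_{8} ; sig = [5:1]

Signatures (|P|; sorted positive RHS coefficients), sorted:
{ [2:1] ×2,  [2:1,1,1,2],  [5:],  [5:1] }


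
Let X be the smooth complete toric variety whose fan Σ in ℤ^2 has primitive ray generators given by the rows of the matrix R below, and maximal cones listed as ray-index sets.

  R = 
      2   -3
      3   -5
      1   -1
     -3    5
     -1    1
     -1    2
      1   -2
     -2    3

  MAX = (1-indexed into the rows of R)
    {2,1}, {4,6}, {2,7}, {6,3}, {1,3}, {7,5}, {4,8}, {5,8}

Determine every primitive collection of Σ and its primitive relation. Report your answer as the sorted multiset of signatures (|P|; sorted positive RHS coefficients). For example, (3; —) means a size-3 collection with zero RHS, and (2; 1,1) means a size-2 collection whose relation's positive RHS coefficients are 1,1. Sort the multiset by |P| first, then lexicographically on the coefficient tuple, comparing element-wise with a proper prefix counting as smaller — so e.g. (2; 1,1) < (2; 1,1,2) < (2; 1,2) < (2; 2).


Δ(Σ) — 8 vertices, 20 min non-faces:

  {1,8}:  v_{1} + v_{8} = 0  so sig = (2; —)
  {2,4}:  v_{2} + v_{4} = 0  so sig = (2; —)
  {3,5}:  v_{3} + v_{5} = 0  so sig = (2; —)
  {6,7}:  v_{6} + v_{7} = 0  so sig = (2; —)
  {1,4}:  v_{1} + v_{4} = v_{6}  so sig = (2; 1)
  {1,5}:  v_{1} + v_{5} = v_{7}  so sig = (2; 1)
  {1,6}:  v_{1} + v_{6} = v_{3}  so sig = (2; 1)
  {1,7}:  v_{1} + v_{7} = v_{2}  so sig = (2; 1)
  {2,6}:  v_{2} + v_{6} = v_{1}  so sig = (2; 1)
  {2,8}:  v_{2} + v_{8} = v_{7}  so sig = (2; 1)
  {3,7}:  v_{3} + v_{7} = v_{1}  so sig = (2; 1)
  {3,8}:  v_{3} + v_{8} = v_{6}  so sig = (2; 1)
  {4,7}:  v_{4} + v_{7} = v_{8}  so sig = (2; 1)
  {5,6}:  v_{5} + v_{6} = v_{8}  so sig = (2; 1)
  {6,8}:  v_{6} + v_{8} = v_{4}  so sig = (2; 1)
  {7,8}:  v_{7} + v_{8} = v_{5}  so sig = (2; 1)
  {2,3}:  v_{2} + v_{3} = 2·v_{1}  so sig = (2; 2)
  {2,5}:  v_{2} + v_{5} = 2·v_{7}  so sig = (2; 2)
  {3,4}:  v_{3} + v_{4} = 2·v_{6}  so sig = (2; 2)
  {4,5}:  v_{4} + v_{5} = 2·v_{8}  so sig = (2; 2)

Signatures (|P|; sorted positive RHS coefficients), sorted:
    (2; —)
    (2; —)
    (2; —)
    (2; —)
    (2; 1)
    (2; 1)
    (2; 1)
    (2; 1)
    (2; 1)
    (2; 1)
    (2; 1)
    (2; 1)
    (2; 1)
    (2; 1)
    (2; 1)
    (2; 1)
    (2; 2)
    (2; 2)
    (2; 2)
    (2; 2)


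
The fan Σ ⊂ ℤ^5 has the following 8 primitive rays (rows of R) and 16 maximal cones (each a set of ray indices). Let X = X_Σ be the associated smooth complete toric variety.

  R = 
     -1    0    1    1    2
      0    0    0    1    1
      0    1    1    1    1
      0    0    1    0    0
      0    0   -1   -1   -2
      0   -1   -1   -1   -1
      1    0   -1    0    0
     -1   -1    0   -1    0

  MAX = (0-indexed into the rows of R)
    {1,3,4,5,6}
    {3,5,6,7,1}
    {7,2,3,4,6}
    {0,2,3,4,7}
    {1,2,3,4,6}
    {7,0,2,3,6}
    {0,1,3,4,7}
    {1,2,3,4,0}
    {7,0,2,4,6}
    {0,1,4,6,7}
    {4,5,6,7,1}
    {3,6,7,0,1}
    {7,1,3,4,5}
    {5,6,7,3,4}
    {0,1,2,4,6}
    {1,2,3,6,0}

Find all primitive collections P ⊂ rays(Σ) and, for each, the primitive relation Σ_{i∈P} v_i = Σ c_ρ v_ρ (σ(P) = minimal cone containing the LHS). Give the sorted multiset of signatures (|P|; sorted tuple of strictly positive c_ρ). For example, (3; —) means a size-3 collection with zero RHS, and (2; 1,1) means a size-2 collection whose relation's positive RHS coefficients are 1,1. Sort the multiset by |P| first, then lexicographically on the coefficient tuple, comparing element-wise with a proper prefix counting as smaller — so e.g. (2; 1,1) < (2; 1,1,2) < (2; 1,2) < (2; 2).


Minimal non-faces — 5 found among 8 rays, 16 max cones:

  P = {2,5}:  v_{2} + v_{5} = 0  ⟹  sig = (2; —)
  P = {0,5}:  v_{0} + v_{5} = v_{1} + v_{7}  ⟹  sig = (2; 1,1)
  P = {1,2,7}:  v_{1} + v_{2} + v_{7} = v_{0}  ⟹  sig = (3; 1)
  P = {0,3,4,6}:  v_{0} + v_{3} + v_{4} + v_{6} = 0  ⟹  sig = (4; —)
  P = {1,3,4,6,7}:  v_{1} + v_{3} + v_{4} + v_{6} + v_{7} = v_{5}  ⟹  sig = (5; 1)

Sorted signature multiset PRS(X):
[(2; —), (2; 1,1), (3; 1), (4; —), (5; 1)]


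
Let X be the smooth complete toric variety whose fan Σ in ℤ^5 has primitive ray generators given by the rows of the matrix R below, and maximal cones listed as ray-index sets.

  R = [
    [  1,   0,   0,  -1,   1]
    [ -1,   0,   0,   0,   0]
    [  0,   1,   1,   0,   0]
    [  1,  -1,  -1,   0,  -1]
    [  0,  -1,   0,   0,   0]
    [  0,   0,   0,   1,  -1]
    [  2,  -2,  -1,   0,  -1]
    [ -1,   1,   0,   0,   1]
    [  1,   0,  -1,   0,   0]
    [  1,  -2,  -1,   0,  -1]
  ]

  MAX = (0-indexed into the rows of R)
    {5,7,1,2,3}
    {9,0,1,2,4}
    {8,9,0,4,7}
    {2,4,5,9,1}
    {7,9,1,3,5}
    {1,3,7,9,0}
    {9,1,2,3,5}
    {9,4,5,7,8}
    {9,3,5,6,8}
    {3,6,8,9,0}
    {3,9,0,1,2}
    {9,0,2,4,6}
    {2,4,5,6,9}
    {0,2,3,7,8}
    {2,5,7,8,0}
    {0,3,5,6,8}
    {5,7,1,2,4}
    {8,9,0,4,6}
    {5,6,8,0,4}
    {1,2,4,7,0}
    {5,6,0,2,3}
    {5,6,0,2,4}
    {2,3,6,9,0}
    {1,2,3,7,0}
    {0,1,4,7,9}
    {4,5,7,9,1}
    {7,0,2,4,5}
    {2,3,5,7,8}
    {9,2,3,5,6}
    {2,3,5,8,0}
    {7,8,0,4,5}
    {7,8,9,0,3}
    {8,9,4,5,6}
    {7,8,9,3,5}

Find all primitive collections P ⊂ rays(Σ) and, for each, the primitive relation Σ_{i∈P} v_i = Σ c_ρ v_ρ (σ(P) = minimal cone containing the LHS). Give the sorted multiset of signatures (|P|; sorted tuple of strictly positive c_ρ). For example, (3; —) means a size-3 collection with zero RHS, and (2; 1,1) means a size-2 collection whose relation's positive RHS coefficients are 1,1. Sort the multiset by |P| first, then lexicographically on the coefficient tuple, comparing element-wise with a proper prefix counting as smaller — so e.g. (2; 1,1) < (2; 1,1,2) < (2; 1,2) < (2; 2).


The 11 primitive collections of Σ (r=10, n=5):

  • {1,6}:  v_{1} + v_{6} = v_{9}  ⟹  sig = (2; 1)
  • {3,4}:  v_{3} + v_{4} = v_{9}  ⟹  sig = (2; 1)
  • {1,8}:  v_{1} + v_{8} = v_{3} + v_{7}  ⟹  sig = (2; 1,1)
  • {6,7}:  v_{6} + v_{7} = v_{4} + v_{8}  ⟹  sig = (2; 1,1)
  • {0,1,5}:  v_{0} + v_{1} + v_{5} = 0  ⟹  sig = (3; —)
  • {2,7,9}:  v_{2} + v_{7} + v_{9} = 0  ⟹  sig = (3; —)
  • {0,5,9}:  v_{0} + v_{5} + v_{9} = v_{6}  ⟹  sig = (3; 1)
  • {2,4,8}:  v_{2} + v_{4} + v_{8} = v_{0} + v_{5}  ⟹  sig = (3; 1,1)
  • {2,8,9}:  v_{2} + v_{8} + v_{9} = v_{0} + v_{3} + v_{5}  ⟹  sig = (3; 1,1,1)
  • {2,6,8}:  v_{2} + v_{6} + v_{8} = 2·v_{0} + v_{3} + 2·v_{5}  ⟹  sig = (3; 1,2,2)
  • {0,3,5,7}:  v_{0} + v_{3} + v_{5} + v_{7} = v_{8}  ⟹  sig = (4; 1)

Signatures (|P|; sorted positive RHS coefficients), sorted:
{ (2; 1) ×2,  (2; 1,1) ×2,  (3; —) ×2,  (3; 1),  (3; 1,1),  (3; 1,1,1),  (3; 1,2,2),  (4; 1) }


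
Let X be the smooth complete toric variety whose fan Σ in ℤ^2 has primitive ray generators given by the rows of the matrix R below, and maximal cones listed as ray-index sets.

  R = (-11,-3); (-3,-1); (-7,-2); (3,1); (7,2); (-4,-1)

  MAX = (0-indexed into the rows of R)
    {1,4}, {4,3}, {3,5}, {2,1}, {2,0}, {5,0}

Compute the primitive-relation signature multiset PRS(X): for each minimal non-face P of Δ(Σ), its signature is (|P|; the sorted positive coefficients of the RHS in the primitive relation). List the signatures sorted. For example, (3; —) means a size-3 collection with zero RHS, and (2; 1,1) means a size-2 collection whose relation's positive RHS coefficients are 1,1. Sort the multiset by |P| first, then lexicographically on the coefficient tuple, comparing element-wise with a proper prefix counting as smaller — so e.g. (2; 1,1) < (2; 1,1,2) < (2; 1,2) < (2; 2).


Primitive collections (9):

  P = {1,3}:  v_{1} + v_{3} = 0 ; sig = (2; —)
  P = {2,4}:  v_{2} + v_{4} = 0 ; sig = (2; —)
  P = {0,4}:  v_{0} + v_{4} = v_{5} ; sig = (2; 1)
  P = {1,5}:  v_{1} + v_{5} = v_{2} ; sig = (2; 1)
  P = {2,3}:  v_{2} + v_{3} = v_{5} ; sig = (2; 1)
  P = {2,5}:  v_{2} + v_{5} = v_{0} ; sig = (2; 1)
  P = {4,5}:  v_{4} + v_{5} = v_{3} ; sig = (2; 1)
  P = {0,1}:  v_{0} + v_{1} = 2·v_{2} ; sig = (2; 2)
  P = {0,3}:  v_{0} + v_{3} = 2·v_{5} ; sig = (2; 2)

Hence PRS(X_Σ) =
{ (2; —) ×2,  (2; 1) ×5,  (2; 2) ×2 }


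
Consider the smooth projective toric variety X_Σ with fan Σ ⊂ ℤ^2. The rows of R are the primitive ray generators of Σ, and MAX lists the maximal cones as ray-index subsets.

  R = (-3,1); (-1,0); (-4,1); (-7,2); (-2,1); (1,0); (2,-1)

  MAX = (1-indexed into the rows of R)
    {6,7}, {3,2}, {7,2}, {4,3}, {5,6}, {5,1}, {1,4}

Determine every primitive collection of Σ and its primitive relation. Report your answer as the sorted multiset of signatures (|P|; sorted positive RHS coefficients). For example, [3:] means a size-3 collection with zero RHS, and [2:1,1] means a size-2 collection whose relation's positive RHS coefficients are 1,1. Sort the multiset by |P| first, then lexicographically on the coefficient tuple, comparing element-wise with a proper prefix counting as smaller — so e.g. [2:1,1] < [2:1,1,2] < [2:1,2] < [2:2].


Σ has 14 primitive collections:

  {2,6}:  v_{2} + v_{6} = 0  so sig = [2:]
  {5,7}:  v_{5} + v_{7} = 0  so sig = [2:]
  {1,2}:  v_{1} + v_{2} = v_{3}  so sig = [2:1]
  {1,3}:  v_{1} + v_{3} = v_{4}  so sig = [2:1]
  {1,6}:  v_{1} + v_{6} = v_{5}  so sig = [2:1]
  {1,7}:  v_{1} + v_{7} = v_{2}  so sig = [2:1]
  {2,5}:  v_{2} + v_{5} = v_{1}  so sig = [2:1]
  {3,6}:  v_{3} + v_{6} = v_{1}  so sig = [2:1]
  {4,7}:  v_{4} + v_{7} = v_{2} + v_{3}  so sig = [2:1,1]
  {2,4}:  v_{2} + v_{4} = 2·v_{3}  so sig = [2:2]
  {3,5}:  v_{3} + v_{5} = 2·v_{1}  so sig = [2:2]
  {3,7}:  v_{3} + v_{7} = 2·v_{2}  so sig = [2:2]
  {4,6}:  v_{4} + v_{6} = 2·v_{1}  so sig = [2:2]
  {4,5}:  v_{4} + v_{5} = 3·v_{1}  so sig = [2:3]

so the primitive-relation signature multiset is
{ [2:] ×2,  [2:1] ×6,  [2:1,1],  [2:2] ×4,  [2:3] }


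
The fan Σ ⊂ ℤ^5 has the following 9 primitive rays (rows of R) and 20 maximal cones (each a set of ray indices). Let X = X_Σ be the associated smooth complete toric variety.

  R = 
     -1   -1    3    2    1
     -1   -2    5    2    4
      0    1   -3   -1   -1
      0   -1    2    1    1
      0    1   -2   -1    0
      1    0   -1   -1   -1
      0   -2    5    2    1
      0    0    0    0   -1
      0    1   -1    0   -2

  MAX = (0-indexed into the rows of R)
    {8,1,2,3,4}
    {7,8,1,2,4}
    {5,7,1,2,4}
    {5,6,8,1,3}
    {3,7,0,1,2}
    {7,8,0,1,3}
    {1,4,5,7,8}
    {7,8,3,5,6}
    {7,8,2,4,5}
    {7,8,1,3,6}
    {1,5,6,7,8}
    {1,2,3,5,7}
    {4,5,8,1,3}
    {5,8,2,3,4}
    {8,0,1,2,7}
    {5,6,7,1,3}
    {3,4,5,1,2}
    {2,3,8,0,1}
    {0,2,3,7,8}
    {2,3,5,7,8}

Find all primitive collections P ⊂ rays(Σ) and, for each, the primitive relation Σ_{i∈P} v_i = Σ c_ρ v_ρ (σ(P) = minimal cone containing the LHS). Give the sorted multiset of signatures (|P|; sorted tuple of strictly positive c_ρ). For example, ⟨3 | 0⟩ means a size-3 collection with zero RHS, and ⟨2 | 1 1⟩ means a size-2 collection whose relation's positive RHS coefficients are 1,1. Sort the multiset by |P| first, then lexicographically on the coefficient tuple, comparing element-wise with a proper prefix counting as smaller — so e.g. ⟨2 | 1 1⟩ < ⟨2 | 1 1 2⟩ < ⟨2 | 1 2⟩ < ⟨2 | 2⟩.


The 9 primitive collections of Σ (r=9, n=5):

  • {0,5}:  v_{0} + v_{5} = v_{3} + v_{7}  →  sig = ⟨2 | 1 1⟩
  • {2,6}:  v_{2} + v_{6} = v_{3} + v_{7}  →  sig = ⟨2 | 1 1⟩
  • {0,4}:  v_{0} + v_{4} = v_{1} + v_{2} + v_{8}  →  sig = ⟨2 | 1 1 1⟩
  • {4,6}:  v_{4} + v_{6} = v_{1} + v_{5} + v_{8}  →  sig = ⟨2 | 1 1 1⟩
  • {0,6}:  v_{0} + v_{6} = v_{1} + 2·v_{3} + 2·v_{7} + v_{8}  →  sig = ⟨2 | 1 1 2 2⟩
  • {3,4,7}:  v_{3} + v_{4} + v_{7} = 0  →  sig = ⟨3 | 0⟩
  • {1,2,5,8}:  v_{1} + v_{2} + v_{5} + v_{8} = 0  →  sig = ⟨4 | 0⟩
  • {1,2,3,7,8}:  v_{1} + v_{2} + v_{3} + v_{7} + v_{8} = v_{0}  →  sig = ⟨5 | 1⟩
  • {1,3,5,7,8}:  v_{1} + v_{3} + v_{5} + v_{7} + v_{8} = v_{6}  →  sig = ⟨5 | 1⟩

so the primitive-relation signature multiset is
    |P|=2: 5 collections, coeffs (1,1), (1,1), (1,1,1), (1,1,1), (1,1,2,2)
    |P|=3: 1 collection, coeffs ()
    |P|=4: 1 collection, coeffs ()
    |P|=5: 2 collections, coeffs (1), (1)


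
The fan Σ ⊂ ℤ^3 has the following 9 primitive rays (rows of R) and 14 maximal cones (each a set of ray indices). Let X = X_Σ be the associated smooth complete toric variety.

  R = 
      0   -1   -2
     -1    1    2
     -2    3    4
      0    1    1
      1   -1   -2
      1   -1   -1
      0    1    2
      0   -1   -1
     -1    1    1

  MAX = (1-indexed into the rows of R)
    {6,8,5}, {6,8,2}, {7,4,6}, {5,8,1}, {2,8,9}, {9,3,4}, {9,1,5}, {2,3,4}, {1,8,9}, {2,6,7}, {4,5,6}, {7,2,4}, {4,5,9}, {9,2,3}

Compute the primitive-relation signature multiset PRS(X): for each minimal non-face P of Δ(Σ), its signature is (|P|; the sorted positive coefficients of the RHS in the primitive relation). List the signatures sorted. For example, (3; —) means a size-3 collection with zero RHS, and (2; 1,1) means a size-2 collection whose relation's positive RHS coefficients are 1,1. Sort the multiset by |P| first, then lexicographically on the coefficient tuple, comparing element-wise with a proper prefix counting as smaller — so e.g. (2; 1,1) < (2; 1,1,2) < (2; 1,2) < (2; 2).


Minimal non-faces — 18 found among 9 rays, 14 max cones:

  P={1,7}:  v_{1} + v_{7} = 0  ⟹  sig = (2; —)
  P={2,5}:  v_{2} + v_{5} = 0  ⟹  sig = (2; —)
  P={4,8}:  v_{4} + v_{8} = 0  ⟹  sig = (2; —)
  P={6,9}:  v_{6} + v_{9} = 0  ⟹  sig = (2; —)
  P={1,2}:  v_{1} + v_{2} = v_{8} + v_{9}  ⟹  sig = (2; 1,1)
  P={1,4}:  v_{1} + v_{4} = v_{5} + v_{9}  ⟹  sig = (2; 1,1)
  P={1,6}:  v_{1} + v_{6} = v_{5} + v_{8}  ⟹  sig = (2; 1,1)
  P={3,5}:  v_{3} + v_{5} = v_{4} + v_{9}  ⟹  sig = (2; 1,1)
  P={3,6}:  v_{3} + v_{6} = v_{2} + v_{4}  ⟹  sig = (2; 1,1)
  P={3,8}:  v_{3} + v_{8} = v_{2} + v_{9}  ⟹  sig = (2; 1,1)
  P={5,7}:  v_{5} + v_{7} = v_{4} + v_{6}  ⟹  sig = (2; 1,1)
  P={7,8}:  v_{7} + v_{8} = v_{2} + v_{6}  ⟹  sig = (2; 1,1)
  P={7,9}:  v_{7} + v_{9} = v_{2} + v_{4}  ⟹  sig = (2; 1,1)
  P={1,3}:  v_{1} + v_{3} = 2·v_{9}  ⟹  sig = (2; 2)
  P={3,7}:  v_{3} + v_{7} = 2·v_{2} + 2·v_{4}  ⟹  sig = (2; 2,2)
  P={2,4,6}:  v_{2} + v_{4} + v_{6} = v_{7}  ⟹  sig = (3; 1)
  P={2,4,9}:  v_{2} + v_{4} + v_{9} = v_{3}  ⟹  sig = (3; 1)
  P={5,8,9}:  v_{5} + v_{8} + v_{9} = v_{1}  ⟹  sig = (3; 1)

Signatures (|P|; sorted positive RHS coefficients), sorted:
{ (2; —) ×4,  (2; 1,1) ×9,  (2; 2),  (2; 2,2),  (3; 1) ×3 }
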